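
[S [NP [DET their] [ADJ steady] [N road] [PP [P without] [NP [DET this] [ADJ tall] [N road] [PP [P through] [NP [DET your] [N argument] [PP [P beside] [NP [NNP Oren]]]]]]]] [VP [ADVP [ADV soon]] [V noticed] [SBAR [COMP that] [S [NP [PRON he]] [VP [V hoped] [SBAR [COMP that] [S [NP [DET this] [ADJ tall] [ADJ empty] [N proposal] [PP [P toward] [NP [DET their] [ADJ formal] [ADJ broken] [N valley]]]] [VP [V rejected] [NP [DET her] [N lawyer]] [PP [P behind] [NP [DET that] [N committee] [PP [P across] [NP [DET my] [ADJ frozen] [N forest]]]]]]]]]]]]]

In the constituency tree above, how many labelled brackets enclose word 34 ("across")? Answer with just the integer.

12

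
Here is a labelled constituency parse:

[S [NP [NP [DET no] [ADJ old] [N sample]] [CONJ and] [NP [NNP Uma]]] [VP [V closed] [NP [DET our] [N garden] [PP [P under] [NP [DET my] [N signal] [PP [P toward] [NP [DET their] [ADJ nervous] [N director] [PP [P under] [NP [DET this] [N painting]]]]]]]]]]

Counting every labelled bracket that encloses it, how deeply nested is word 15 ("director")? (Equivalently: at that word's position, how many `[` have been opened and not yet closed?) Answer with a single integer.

8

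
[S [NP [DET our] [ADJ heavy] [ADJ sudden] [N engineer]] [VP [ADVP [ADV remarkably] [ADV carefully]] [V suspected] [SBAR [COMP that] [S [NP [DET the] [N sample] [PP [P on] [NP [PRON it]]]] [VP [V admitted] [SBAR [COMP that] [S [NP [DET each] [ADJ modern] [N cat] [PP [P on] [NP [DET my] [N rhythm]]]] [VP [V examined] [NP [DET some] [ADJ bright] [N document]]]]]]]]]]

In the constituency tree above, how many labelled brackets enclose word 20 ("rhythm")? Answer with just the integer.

11

The word sits inside N, which is inside NP, inside PP, inside NP, inside S, inside SBAR, inside VP, inside S, inside SBAR, inside VP, inside S — 11 brackets in all.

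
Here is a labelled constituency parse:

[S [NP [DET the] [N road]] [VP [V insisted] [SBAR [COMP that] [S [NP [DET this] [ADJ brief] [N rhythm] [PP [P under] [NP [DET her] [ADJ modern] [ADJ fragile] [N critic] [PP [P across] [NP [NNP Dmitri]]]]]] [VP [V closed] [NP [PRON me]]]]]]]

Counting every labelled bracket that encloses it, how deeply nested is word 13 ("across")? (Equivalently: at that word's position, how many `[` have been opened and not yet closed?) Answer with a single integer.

The word sits inside P, which is inside PP, inside NP, inside PP, inside NP, inside S, inside SBAR, inside VP, inside S — 9 brackets in all.

9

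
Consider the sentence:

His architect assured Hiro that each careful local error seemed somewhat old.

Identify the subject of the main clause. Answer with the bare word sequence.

his architect

"his architect" is the NP that combines with the VP headed by "assured" to form the main clause — the subject.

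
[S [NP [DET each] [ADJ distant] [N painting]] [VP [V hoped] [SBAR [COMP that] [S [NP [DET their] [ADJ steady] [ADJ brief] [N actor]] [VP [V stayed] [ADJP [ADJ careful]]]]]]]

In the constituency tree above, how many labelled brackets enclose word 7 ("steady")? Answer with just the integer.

6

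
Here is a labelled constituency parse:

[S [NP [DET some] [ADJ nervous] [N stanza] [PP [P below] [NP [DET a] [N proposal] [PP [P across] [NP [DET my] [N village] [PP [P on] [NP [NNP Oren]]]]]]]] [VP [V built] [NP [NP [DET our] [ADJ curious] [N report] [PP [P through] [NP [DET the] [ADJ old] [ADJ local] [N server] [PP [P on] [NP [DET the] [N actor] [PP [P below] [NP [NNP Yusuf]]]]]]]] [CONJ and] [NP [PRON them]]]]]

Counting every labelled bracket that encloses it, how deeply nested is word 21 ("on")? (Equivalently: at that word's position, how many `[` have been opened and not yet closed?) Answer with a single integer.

8

Counting open brackets not yet closed at "on": [S [VP [NP [NP [PP [NP [PP [P = 8.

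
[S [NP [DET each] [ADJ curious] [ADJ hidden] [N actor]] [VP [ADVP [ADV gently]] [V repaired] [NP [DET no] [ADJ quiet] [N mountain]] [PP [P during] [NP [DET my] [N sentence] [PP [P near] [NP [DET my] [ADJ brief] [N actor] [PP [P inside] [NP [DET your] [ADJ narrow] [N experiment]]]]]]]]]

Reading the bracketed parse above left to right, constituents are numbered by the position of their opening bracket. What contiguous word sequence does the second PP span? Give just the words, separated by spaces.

near my brief actor inside your narrow experiment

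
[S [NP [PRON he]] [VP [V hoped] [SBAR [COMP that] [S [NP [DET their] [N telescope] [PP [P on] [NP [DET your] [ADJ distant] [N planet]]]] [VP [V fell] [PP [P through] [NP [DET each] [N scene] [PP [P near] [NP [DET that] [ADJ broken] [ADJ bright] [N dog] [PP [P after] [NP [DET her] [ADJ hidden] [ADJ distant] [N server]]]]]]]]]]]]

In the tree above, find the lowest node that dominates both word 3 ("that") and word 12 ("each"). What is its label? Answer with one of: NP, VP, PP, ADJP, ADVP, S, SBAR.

SBAR

Both words fall inside [SBAR that their telescope on your distant planet fell through each scene near that broken bright dog after her hidden distant server] (words 3–23), and no smaller constituent contains them both. Label: SBAR.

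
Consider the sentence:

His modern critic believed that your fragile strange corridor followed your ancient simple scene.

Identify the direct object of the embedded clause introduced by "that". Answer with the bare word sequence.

your ancient simple scene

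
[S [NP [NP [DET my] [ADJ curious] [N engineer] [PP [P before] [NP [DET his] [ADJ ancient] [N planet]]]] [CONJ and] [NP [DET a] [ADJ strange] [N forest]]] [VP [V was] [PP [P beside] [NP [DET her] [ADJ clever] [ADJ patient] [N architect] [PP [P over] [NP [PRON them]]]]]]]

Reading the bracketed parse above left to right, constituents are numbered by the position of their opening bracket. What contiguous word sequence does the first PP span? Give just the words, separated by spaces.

The PP opening brackets appear, in order, over: "before his ancient planet"; "beside her clever patient architect over them"; "over them". The first one spans "before his ancient planet".

before his ancient planet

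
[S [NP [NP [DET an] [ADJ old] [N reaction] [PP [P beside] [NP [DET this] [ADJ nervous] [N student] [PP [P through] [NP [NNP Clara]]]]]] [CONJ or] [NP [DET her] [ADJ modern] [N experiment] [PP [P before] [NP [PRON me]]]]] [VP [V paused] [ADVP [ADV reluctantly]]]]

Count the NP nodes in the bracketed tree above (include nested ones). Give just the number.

6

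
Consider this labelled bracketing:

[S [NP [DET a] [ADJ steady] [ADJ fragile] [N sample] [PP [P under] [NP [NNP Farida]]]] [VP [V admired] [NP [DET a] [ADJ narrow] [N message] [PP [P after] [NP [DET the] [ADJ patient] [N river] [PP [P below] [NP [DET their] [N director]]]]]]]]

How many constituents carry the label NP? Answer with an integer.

5

The NP constituents are: [NP a steady fragile sample under Farida]; [NP Farida]; [NP a narrow message after the patient river below their director]; [NP the patient river below their director]; [NP their director]. Total: 5.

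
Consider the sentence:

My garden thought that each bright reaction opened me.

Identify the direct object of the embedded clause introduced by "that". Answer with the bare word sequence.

me

"opened" heads the VP of the embedded clause introduced by "that", and "me" is its direct object.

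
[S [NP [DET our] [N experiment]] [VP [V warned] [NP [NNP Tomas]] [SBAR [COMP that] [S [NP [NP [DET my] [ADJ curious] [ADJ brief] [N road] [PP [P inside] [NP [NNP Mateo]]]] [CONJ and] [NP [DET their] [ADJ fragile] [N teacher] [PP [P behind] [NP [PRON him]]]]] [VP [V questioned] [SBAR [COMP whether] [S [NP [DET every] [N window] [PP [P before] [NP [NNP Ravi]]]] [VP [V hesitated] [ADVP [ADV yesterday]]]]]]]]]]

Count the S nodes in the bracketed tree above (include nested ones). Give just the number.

3

Listing each S by its span: [S our experiment warned Tomas that my curious brief road inside Mateo and their fragile teacher behind him questioned whether every window before Ravi hesitated yesterday]; [S my curious brief road inside Mateo and their fragile teacher behind him questioned whether every window before Ravi hesitated yesterday]; [S every window before Ravi hesitated yesterday] — that makes 3.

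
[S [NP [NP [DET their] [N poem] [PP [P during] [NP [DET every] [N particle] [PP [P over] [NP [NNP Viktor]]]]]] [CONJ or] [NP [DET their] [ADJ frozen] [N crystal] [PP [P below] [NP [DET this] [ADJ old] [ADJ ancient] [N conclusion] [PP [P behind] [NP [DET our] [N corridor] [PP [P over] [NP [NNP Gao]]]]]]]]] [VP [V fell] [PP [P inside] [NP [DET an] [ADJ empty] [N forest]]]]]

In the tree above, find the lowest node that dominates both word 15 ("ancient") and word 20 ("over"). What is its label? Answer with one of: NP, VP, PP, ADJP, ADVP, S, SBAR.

Word 15 lies under S → NP → NP → PP → NP → ADJ; word 20 lies under S → NP → NP → PP → NP → PP → NP → PP → P. The lowest shared node is the NP.

NP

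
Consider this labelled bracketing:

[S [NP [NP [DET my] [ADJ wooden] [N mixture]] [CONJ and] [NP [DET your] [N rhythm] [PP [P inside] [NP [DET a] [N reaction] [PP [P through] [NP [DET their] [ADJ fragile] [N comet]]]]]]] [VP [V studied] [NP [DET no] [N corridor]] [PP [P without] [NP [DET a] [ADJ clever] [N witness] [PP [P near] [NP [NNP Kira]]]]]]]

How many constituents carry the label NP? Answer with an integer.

8

Scanning left to right, an opening `[NP` appears at word positions 1, 1, 5, 8, 11, 15, 18, 22 — 8 in total.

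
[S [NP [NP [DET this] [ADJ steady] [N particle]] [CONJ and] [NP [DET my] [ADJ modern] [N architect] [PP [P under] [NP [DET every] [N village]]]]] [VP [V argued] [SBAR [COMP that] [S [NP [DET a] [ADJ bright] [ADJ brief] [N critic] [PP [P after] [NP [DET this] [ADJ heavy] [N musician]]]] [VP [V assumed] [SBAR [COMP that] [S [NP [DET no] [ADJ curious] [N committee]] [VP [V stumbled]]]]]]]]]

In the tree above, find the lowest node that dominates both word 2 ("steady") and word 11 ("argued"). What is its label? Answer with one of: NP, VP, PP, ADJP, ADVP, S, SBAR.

S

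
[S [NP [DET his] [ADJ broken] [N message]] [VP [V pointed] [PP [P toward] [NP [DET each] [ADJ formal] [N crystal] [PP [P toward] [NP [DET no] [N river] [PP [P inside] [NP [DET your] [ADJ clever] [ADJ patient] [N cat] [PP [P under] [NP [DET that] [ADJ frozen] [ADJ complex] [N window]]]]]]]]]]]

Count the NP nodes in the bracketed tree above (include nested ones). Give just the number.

5

Listing each NP by its span: [NP his broken message]; [NP each formal crystal toward no river inside your clever patient cat under that frozen complex window]; [NP no river inside your clever patient cat under that frozen complex window]; [NP your clever patient cat under that frozen complex window]; [NP that frozen complex window] — that makes 5.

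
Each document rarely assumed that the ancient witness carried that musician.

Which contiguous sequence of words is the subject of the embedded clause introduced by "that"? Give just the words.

The subject of the embedded clause introduced by "that" is the NP immediately before the verb "carried": "the ancient witness".

the ancient witness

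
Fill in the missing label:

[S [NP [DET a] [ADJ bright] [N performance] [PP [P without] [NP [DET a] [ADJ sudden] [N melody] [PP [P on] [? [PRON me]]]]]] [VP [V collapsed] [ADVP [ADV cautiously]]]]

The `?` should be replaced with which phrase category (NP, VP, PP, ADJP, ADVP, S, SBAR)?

NP

The `?` node immediately contains: PRON 'me'. That is the internal structure of a noun phrase, so the label is NP.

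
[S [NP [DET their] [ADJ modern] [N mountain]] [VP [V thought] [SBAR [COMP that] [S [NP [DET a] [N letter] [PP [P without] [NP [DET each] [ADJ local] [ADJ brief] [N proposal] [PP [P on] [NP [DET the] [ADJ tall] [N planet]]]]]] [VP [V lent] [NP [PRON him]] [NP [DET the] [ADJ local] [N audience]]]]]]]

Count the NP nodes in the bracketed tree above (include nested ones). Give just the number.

6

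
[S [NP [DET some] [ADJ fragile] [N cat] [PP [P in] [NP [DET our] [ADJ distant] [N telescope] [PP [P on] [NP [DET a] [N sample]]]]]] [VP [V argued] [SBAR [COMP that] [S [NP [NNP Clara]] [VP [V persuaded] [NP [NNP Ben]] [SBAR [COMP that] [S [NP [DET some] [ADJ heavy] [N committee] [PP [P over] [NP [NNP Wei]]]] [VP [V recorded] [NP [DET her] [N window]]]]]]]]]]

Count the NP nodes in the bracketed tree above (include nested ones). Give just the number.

8

Scanning left to right, an opening `[NP` appears at word positions 1, 5, 9, 13, 15, 17, 21, 23 — 8 in total.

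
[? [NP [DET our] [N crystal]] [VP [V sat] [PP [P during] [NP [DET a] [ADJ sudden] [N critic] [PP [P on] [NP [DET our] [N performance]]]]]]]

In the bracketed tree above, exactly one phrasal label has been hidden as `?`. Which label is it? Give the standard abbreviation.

S

The `?` node immediately contains: NP, VP. That is the internal structure of a clause, so the label is S.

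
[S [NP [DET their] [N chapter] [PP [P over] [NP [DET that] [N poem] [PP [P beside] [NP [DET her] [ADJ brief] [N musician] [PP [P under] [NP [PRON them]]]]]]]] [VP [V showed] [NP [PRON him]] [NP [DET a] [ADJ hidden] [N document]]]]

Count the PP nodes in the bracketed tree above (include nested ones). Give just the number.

3

Listing each PP by its span: [PP over that poem beside her brief musician under them]; [PP beside her brief musician under them]; [PP under them] — that makes 3.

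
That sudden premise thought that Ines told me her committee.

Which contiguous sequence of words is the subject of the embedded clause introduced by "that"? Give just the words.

Ines

In the embedded clause introduced by "that" the verb is "told"; the NP preceding it, "Ines", is the subject.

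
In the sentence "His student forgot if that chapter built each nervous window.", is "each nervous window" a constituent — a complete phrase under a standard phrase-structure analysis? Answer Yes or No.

Yes

"each nervous window" is exactly the noun phrase [NP each nervous window], a complete constituent.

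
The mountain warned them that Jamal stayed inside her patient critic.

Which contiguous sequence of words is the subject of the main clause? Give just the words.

The subject of the main clause is the NP immediately before the verb "warned": "the mountain".

the mountain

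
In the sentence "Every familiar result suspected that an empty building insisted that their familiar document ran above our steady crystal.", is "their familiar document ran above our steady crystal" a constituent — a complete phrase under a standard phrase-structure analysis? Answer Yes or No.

Yes

The sequence corresponds to a single S node — the clause "their familiar document ran above our steady crystal".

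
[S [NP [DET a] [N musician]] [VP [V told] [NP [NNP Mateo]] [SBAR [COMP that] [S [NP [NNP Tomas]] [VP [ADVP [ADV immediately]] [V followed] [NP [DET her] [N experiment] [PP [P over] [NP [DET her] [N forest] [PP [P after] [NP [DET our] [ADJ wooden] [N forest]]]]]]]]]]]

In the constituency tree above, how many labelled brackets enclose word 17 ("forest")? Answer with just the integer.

11

Path from the root down to the word: S → VP → SBAR → S → VP → NP → PP → NP → PP → NP → N. That is 11 enclosing brackets.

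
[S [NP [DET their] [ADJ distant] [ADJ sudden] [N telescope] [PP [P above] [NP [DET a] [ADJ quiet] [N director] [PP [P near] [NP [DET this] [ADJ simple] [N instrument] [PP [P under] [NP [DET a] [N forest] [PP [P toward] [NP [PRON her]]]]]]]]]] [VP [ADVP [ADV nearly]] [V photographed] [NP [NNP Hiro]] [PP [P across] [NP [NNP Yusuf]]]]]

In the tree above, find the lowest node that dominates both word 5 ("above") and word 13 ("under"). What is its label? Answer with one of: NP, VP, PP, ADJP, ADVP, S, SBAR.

PP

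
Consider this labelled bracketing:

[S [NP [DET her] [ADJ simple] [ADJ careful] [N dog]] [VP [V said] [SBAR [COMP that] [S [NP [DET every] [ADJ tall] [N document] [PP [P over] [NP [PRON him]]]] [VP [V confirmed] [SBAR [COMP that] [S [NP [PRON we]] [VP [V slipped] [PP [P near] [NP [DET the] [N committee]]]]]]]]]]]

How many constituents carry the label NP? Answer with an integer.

5

Listing each NP by its span: [NP her simple careful dog]; [NP every tall document over him]; [NP him]; [NP we]; [NP the committee] — that makes 5.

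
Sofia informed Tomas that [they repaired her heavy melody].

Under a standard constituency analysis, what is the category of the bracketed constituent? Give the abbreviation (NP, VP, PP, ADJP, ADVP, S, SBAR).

S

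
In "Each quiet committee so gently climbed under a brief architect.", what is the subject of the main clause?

each quiet committee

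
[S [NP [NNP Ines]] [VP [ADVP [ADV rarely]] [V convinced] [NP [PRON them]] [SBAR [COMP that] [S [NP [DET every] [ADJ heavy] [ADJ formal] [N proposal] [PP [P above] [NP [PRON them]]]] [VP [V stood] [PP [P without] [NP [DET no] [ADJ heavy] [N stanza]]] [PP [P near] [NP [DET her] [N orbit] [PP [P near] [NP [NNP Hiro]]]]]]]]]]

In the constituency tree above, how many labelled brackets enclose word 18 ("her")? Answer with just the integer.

8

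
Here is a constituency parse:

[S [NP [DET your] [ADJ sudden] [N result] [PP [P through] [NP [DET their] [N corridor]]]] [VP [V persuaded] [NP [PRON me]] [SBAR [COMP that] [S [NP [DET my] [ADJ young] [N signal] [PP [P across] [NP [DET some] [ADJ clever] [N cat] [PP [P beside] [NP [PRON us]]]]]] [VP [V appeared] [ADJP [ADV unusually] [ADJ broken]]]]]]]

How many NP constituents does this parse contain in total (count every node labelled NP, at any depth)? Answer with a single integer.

6

The NP constituents are: [NP your sudden result through their corridor]; [NP their corridor]; [NP me]; [NP my young signal across some clever cat beside us]; [NP some clever cat beside us]; [NP us]. Total: 6.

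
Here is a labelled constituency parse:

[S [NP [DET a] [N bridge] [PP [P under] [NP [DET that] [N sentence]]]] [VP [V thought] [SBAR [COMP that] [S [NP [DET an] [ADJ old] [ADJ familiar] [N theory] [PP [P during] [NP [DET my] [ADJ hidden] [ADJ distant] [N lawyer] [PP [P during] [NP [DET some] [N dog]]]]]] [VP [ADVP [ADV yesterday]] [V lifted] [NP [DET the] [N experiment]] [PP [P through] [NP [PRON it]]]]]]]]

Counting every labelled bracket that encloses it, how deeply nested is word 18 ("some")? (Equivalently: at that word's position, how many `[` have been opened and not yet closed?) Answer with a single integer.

10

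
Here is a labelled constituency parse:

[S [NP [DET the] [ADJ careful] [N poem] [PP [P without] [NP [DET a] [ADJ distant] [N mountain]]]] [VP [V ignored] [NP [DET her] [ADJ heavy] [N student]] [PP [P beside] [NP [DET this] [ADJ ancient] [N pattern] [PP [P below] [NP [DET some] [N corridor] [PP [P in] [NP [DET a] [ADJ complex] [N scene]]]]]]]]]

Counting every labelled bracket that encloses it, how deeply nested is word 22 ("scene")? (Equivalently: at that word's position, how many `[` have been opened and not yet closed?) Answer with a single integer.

9

The word sits inside N, which is inside NP, inside PP, inside NP, inside PP, inside NP, inside PP, inside VP, inside S — 9 brackets in all.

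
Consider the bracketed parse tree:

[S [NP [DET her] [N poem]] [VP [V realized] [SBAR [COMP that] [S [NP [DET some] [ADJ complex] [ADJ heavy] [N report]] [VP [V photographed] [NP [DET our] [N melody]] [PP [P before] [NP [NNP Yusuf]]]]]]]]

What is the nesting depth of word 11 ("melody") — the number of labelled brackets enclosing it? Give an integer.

7

The word sits inside N, which is inside NP, inside VP, inside S, inside SBAR, inside VP, inside S — 7 brackets in all.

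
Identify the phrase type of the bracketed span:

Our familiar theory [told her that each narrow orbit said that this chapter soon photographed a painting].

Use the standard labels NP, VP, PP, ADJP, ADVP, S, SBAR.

The bracketed span "told her that each narrow orbit said that this chapter soon photographed a painting" is headed by "told", making it a verb phrase (VP).

VP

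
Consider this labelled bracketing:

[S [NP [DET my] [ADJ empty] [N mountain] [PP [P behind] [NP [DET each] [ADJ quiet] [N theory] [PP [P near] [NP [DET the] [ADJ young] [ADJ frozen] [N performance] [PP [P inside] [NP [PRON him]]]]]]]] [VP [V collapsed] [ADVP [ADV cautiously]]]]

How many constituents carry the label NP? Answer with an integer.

Listing each NP by its span: [NP my empty mountain behind each quiet theory near the young frozen performance inside him]; [NP each quiet theory near the young frozen performance inside him]; [NP the young frozen performance inside him]; [NP him] — that makes 4.

4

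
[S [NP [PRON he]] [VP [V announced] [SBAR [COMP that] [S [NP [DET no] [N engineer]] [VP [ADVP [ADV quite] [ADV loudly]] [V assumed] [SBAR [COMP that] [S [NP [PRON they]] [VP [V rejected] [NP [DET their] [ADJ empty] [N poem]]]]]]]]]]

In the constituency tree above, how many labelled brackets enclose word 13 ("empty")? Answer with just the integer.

10

Path from the root down to the word: S → VP → SBAR → S → VP → SBAR → S → VP → NP → ADJ. That is 10 enclosing brackets.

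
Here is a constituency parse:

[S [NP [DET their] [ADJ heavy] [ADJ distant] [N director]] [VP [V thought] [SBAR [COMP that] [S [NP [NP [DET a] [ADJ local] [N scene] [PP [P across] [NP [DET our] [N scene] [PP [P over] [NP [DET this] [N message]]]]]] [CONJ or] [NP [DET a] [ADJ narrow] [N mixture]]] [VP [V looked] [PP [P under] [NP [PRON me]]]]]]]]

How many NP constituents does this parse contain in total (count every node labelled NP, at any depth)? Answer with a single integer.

7

The NP constituents are: [NP their heavy distant director]; [NP a local scene across our scene over this message or a narrow mixture]; [NP a local scene across our scene over this message]; [NP our scene over this message]; [NP this message]; [NP a narrow mixture] …. Total: 7.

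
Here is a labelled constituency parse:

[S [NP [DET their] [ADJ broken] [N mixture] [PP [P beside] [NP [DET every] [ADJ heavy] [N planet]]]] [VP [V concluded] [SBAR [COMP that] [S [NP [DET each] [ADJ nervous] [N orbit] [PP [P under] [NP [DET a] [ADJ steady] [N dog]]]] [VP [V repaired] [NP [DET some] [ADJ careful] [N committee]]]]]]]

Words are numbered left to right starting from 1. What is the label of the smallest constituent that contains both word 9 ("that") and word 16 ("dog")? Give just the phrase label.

SBAR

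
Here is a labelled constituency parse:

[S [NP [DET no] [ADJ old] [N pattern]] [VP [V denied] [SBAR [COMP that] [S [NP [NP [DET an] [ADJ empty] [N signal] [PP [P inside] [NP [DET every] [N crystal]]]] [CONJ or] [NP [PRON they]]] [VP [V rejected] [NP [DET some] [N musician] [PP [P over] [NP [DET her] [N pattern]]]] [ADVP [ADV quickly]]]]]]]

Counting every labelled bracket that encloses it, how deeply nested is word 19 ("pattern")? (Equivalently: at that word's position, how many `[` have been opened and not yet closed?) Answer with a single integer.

Path from the root down to the word: S → VP → SBAR → S → VP → NP → PP → NP → N. That is 9 enclosing brackets.

9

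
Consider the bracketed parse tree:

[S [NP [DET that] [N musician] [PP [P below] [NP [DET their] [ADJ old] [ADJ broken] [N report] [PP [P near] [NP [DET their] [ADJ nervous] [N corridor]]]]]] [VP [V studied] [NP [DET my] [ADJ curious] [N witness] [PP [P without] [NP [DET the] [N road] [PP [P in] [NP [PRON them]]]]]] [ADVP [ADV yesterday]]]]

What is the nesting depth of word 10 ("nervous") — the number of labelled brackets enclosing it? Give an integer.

Counting open brackets not yet closed at "nervous": [S [NP [PP [NP [PP [NP [ADJ = 7.

7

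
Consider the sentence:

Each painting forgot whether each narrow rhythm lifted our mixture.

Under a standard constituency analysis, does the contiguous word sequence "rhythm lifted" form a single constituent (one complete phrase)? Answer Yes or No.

No

"rhythm" belongs to the noun phrase "each narrow rhythm" while "lifted" belongs to the verb phrase "lifted our mixture"; a span that runs across that boundary is not a single phrase.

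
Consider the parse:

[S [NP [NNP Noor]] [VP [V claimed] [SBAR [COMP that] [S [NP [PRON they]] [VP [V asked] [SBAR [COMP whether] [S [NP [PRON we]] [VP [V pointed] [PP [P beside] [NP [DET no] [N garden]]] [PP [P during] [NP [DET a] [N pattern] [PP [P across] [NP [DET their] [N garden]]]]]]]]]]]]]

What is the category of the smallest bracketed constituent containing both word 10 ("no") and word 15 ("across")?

VP

Word 10 lies under S → VP → SBAR → S → VP → SBAR → S → VP → PP → NP → DET; word 15 lies under S → VP → SBAR → S → VP → SBAR → S → VP → PP → NP → PP → P. The lowest shared node is the VP.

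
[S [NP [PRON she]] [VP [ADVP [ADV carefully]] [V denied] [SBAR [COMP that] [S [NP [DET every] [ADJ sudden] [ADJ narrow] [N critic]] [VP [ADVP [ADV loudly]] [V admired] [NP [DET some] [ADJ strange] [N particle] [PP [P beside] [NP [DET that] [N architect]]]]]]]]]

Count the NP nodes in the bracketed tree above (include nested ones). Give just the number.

4

Listing each NP by its span: [NP she]; [NP every sudden narrow critic]; [NP some strange particle beside that architect]; [NP that architect] — that makes 4.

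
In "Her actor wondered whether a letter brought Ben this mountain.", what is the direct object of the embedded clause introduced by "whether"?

this mountain

The verb of the embedded clause introduced by "whether" is "brought"; its direct object is the NP "this mountain".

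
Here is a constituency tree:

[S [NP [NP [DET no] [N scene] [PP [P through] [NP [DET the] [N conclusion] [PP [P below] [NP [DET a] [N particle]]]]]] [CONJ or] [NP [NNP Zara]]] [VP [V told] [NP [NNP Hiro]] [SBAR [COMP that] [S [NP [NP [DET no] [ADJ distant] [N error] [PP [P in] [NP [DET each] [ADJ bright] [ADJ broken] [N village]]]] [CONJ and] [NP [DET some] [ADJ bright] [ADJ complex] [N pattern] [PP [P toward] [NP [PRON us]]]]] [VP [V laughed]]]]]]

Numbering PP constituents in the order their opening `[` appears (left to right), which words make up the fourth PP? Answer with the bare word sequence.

In left-to-right order the PP constituents are "through the conclusion below a particle"; "below a particle"; "in each bright broken village"; "toward us". Number 4 is "toward us".

toward us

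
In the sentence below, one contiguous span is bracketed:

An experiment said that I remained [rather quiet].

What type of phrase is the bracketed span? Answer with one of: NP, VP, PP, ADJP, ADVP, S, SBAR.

ADJP

"quiet" is the head of the bracketed span, so the span is an adjective phrase: ADJP.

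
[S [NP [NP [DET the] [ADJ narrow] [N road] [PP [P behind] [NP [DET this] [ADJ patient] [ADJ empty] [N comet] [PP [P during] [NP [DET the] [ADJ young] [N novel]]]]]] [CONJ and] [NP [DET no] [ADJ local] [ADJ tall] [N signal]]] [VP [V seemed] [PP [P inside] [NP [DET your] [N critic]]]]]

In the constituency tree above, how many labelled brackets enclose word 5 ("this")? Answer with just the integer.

6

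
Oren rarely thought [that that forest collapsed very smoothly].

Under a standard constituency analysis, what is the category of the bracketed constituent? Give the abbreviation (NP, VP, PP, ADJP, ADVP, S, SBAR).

SBAR

"that" is the head of the bracketed span, so the span is a subordinate clause: SBAR.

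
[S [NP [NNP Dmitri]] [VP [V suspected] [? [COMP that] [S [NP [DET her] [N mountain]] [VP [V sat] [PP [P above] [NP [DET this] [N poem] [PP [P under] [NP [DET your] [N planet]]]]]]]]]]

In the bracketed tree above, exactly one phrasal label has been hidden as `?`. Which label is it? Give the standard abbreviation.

SBAR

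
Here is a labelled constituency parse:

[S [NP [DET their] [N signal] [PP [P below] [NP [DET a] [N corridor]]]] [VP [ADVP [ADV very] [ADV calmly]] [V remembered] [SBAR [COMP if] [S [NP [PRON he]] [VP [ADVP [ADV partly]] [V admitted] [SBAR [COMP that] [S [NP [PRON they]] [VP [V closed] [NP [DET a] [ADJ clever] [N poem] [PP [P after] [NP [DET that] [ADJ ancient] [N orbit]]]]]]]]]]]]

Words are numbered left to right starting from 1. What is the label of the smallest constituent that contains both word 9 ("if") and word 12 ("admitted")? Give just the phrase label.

SBAR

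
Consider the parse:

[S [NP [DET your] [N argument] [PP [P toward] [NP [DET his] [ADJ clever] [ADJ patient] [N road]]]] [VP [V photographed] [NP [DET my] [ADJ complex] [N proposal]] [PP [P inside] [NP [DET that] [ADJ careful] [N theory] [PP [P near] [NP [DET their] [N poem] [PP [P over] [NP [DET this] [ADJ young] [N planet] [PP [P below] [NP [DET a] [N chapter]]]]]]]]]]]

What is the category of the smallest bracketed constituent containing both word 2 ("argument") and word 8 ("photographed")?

Both words fall inside [S your argument toward his clever patient road photographed my complex proposal inside that careful theory near their poem over this young planet below a chapter] (words 1–25), and no smaller constituent contains them both. Label: S.

S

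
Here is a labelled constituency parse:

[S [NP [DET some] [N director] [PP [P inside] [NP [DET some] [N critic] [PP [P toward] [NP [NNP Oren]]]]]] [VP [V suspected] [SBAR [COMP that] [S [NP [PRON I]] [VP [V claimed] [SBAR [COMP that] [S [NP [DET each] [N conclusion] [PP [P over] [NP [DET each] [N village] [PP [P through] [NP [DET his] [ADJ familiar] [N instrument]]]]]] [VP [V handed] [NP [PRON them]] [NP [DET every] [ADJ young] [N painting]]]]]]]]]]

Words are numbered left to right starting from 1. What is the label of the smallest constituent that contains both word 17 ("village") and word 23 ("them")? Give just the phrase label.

Both words fall inside [S each conclusion over each village through his familiar instrument handed them every young painting] (words 13–26), and no smaller constituent contains them both. Label: S.

S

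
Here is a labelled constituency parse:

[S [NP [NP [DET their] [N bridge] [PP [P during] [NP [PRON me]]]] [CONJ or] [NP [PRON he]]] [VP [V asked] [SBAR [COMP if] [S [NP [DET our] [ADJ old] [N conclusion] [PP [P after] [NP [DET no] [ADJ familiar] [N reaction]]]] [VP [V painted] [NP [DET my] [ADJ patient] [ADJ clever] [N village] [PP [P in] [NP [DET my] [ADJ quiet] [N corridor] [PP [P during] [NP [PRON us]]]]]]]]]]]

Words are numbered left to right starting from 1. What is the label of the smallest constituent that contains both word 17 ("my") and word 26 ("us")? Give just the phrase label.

NP

Word 17 lies under S → VP → SBAR → S → VP → NP → DET; word 26 lies under S → VP → SBAR → S → VP → NP → PP → NP → PP → NP → PRON. The lowest shared node is the NP.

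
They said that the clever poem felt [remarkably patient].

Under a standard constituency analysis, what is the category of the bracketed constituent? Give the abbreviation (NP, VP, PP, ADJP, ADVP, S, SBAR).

ADJP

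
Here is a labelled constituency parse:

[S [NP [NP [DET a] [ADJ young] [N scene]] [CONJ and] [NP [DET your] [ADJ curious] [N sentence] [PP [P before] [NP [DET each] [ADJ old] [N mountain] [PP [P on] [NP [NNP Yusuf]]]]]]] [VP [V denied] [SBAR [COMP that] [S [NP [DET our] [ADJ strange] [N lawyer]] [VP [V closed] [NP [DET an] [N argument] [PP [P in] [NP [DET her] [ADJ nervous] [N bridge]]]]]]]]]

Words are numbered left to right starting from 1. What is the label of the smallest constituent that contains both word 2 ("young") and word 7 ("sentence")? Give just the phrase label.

NP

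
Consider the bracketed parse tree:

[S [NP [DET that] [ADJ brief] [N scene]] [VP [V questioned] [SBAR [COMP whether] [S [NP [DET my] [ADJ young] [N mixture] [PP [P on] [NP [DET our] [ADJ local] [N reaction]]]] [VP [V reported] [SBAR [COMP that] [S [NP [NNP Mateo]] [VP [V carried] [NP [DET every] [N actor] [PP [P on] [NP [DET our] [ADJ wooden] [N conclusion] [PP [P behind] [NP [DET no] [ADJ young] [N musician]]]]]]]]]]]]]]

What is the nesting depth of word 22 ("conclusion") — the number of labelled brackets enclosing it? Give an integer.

12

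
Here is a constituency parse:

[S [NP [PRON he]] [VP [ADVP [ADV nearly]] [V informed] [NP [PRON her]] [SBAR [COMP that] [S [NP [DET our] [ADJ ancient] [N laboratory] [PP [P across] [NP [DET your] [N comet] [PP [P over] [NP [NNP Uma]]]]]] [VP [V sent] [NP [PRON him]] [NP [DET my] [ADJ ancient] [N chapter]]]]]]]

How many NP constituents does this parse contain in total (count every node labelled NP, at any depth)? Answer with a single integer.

7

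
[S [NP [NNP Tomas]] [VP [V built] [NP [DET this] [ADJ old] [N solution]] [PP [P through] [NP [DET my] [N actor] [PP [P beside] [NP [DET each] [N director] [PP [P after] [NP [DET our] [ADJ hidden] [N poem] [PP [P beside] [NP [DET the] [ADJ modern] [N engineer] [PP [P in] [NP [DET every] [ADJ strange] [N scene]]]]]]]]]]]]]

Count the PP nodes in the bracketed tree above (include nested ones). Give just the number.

The PP constituents are: [PP through my actor beside each director after our hidden poem beside the modern engineer in every strange scene]; [PP beside each director after our hidden poem beside the modern engineer in every strange scene]; [PP after our hidden poem beside the modern engineer in every strange scene]; [PP beside the modern engineer in every strange scene]; [PP in every strange scene]. Total: 5.

5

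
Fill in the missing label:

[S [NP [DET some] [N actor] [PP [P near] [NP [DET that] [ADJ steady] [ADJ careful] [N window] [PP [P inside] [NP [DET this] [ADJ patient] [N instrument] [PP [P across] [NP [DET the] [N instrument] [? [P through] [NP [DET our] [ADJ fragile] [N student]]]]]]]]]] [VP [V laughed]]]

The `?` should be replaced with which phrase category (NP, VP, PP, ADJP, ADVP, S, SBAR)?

PP

A constituent whose immediate children are P 'through', NP is a prepositional phrase: PP.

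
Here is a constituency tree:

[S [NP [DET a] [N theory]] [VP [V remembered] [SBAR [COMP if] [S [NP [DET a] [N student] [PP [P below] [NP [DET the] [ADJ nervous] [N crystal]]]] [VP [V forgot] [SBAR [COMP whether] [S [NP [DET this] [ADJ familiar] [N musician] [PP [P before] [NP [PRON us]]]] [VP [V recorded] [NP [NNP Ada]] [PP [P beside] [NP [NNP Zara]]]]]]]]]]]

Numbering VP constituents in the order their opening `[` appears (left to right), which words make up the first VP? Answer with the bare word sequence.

In left-to-right order the VP constituents are "remembered if a student below the nervous crystal forgot whether this familiar musician before us recorded Ada beside Zara"; "forgot whether this familiar musician before us recorded Ada beside Zara"; "recorded Ada beside Zara". Number 1 is "remembered if a student below the nervous crystal forgot whether this familiar musician before us recorded Ada beside Zara".

remembered if a student below the nervous crystal forgot whether this familiar musician before us recorded Ada beside Zara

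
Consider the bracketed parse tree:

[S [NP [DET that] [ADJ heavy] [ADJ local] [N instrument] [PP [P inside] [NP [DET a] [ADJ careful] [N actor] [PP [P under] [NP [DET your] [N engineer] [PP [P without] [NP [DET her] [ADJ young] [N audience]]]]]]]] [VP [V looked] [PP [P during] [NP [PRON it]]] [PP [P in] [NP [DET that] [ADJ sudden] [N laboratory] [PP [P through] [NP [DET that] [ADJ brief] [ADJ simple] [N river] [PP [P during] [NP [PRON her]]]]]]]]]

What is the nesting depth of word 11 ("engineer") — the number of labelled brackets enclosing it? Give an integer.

7

The word sits inside N, which is inside NP, inside PP, inside NP, inside PP, inside NP, inside S — 7 brackets in all.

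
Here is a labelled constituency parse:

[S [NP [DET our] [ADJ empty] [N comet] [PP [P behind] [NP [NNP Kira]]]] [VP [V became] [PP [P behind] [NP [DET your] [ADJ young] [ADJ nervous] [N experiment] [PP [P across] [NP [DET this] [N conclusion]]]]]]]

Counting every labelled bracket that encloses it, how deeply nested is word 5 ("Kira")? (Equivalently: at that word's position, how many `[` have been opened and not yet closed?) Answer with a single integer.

The word sits inside NNP, which is inside NP, inside PP, inside NP, inside S — 5 brackets in all.

5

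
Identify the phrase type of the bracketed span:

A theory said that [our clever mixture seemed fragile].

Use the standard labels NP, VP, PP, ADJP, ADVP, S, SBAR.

S

"seemed" is the head of the bracketed span, so the span is a clause: S.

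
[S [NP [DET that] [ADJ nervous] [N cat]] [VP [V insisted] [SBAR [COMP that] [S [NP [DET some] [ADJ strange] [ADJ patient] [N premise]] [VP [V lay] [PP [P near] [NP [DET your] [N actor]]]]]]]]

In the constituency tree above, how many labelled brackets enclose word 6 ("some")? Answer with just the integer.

Path from the root down to the word: S → VP → SBAR → S → NP → DET. That is 6 enclosing brackets.

6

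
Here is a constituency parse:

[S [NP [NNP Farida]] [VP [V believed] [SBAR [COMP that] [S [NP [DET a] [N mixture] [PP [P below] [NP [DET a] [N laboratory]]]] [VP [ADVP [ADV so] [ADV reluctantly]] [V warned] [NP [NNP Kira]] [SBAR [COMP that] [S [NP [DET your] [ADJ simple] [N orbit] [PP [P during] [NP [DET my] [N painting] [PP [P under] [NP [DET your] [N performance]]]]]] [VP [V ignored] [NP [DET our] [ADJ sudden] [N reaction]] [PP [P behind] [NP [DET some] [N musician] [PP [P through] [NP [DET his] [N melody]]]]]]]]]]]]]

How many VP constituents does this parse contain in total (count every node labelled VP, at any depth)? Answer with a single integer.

3

Scanning left to right, an opening `[VP` appears at word positions 2, 9, 23 — 3 in total.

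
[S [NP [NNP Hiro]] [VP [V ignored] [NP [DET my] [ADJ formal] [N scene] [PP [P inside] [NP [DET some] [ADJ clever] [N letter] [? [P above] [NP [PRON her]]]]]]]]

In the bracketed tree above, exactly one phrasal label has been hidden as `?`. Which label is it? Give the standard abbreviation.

PP

A constituent whose immediate children are P 'above', NP is a prepositional phrase: PP.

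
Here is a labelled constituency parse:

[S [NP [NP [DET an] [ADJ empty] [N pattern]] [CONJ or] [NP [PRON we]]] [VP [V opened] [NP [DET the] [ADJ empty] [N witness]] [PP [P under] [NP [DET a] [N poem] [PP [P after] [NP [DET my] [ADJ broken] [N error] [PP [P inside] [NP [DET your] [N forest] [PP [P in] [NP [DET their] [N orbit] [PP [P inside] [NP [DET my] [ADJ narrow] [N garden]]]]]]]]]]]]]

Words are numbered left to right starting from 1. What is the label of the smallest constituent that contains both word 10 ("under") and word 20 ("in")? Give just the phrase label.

PP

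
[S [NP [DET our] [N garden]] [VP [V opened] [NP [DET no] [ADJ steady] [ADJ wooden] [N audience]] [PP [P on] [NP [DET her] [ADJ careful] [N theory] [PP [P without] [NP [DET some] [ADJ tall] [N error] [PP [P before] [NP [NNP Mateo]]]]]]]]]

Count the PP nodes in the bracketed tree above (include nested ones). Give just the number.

3

The PP constituents are: [PP on her careful theory without some tall error before Mateo]; [PP without some tall error before Mateo]; [PP before Mateo]. Total: 3.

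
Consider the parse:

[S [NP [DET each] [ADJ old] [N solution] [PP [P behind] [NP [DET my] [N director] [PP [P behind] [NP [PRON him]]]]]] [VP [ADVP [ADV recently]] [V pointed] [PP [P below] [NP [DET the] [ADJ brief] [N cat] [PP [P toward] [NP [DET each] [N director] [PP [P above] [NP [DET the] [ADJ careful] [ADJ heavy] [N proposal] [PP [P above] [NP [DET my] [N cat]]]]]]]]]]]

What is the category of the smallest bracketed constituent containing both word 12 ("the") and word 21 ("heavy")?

Both words fall inside [NP the brief cat toward each director above the careful heavy proposal above my cat] (words 12–25), and no smaller constituent contains them both. Label: NP.

NP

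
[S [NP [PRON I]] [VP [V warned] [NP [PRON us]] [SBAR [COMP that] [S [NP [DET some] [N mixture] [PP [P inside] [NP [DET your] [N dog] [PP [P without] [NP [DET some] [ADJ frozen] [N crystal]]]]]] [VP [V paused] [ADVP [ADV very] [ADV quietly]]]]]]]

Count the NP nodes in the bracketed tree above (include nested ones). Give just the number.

5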